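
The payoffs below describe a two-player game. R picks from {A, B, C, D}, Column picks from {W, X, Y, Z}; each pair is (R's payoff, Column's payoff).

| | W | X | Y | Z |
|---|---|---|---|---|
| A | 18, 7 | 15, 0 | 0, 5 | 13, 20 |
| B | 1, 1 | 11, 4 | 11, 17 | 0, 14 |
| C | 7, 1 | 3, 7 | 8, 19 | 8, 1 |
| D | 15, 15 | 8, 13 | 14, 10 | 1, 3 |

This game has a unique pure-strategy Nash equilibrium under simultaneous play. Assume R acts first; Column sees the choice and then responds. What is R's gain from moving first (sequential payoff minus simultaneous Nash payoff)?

Work backward from Column's decision.
- A: BR = Z, leader payoff 13.
- B: BR = Y, leader payoff 11.
- C: BR = Y, leader payoff 8.
- D: BR = W, leader payoff 15.
Among 13, 11, 8, 15, the best is 15 at D. Subgame-perfect outcome: (D, W) with payoffs (15, 15).
For the simultaneous game, intersect best replies.
R's best replies: W→A; X→A; Y→D; Z→A.
Column's best replies: A→Z; B→Y; C→Y; D→W.
The unique mutual best reply is (A, Z), giving (13, 20).
R's commitment gain: 15 − 13 = 2.

2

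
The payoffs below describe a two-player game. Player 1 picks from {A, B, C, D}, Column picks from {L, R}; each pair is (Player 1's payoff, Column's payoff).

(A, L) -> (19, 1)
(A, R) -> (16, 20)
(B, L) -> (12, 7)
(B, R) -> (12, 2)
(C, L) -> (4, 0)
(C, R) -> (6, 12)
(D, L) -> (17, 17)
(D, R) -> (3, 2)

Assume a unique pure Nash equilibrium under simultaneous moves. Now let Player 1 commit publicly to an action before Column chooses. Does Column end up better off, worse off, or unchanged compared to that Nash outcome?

Backward induction with Player 1 moving first.
- A: Column compares 1, 20 and picks R; Player 1 would get 16.
- B: Column compares 7, 2 and picks L; Player 1 would get 12.
- C: Column compares 0, 12 and picks R; Player 1 would get 6.
- D: Column compares 17, 2 and picks L; Player 1 would get 17.
Maximizing over 16, 12, 6, 17, Player 1 chooses D. Subgame-perfect outcome: (D, L) with payoffs (17, 17).
For the simultaneous game, intersect best replies.
Player 1's best replies: L→A; R→A.
Column's best replies: A→R; B→L; C→R; D→L.
Only (A, R) has each player best-responding; Nash payoffs (16, 20).
Column earns 17 sequentially versus 20 at the Nash outcome: worse off.

worse off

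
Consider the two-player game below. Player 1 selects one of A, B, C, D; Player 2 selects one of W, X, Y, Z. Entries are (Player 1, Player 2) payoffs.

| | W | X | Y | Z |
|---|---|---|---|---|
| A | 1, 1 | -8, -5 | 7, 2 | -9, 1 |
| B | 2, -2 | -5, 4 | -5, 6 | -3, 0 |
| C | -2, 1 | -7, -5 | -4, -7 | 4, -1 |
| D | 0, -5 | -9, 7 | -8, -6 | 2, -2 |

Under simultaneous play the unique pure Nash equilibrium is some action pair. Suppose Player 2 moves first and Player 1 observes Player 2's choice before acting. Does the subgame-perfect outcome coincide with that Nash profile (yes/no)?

Solve by backward induction (Player 2 leads).
- W → Player 1 plays B (best of 1, 2, -2, 0); Player 2 gets -2.
- X → Player 1 plays B (best of -8, -5, -7, -9); Player 2 gets 4.
- Y → Player 1 plays A (best of 7, -5, -4, -8); Player 2 gets 2.
- Z → Player 1 plays C (best of -9, -3, 4, 2); Player 2 gets -1.
Player 2's induced payoffs are -2, 4, 2, -1, so Player 2 commits to X. Subgame-perfect outcome: (B, X) with payoffs (-5, 4).
Now find the simultaneous Nash equilibrium.
Player 1's best replies: W→B; X→B; Y→A; Z→C.
Player 2's best replies: A→Y; B→Y; C→W; D→X.
Only (A, Y) has each player best-responding; Nash payoffs (7, 2).
Sequential outcome (B, X) differs from the Nash profile (A, Y).

no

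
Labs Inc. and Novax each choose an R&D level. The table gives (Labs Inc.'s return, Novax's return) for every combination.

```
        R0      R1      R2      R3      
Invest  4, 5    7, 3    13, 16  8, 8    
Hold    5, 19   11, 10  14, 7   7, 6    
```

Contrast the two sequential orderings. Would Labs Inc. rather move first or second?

If Labs Inc. leads: Novax's best replies are Invest→R2, Hold→R0; Labs Inc.'s induced payoffs 13, 5; outcome (Invest, R2), payoffs (13, 16).
If Novax leads: Labs Inc.'s best replies are R0→Hold, R1→Hold, R2→Hold, R3→Invest; Novax's induced payoffs 19, 10, 7, 8; outcome (Hold, R0), payoffs (5, 19).
Labs Inc. gets 13 moving first and 5 moving second, so Labs Inc. prefers to move first.

first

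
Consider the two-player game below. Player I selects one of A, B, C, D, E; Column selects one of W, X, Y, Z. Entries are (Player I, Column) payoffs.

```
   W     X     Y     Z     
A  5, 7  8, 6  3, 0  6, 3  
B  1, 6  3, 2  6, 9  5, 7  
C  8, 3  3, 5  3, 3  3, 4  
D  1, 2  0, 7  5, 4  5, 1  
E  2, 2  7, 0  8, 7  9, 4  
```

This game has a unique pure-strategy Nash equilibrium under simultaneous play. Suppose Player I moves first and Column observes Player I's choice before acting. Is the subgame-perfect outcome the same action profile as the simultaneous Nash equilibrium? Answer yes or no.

Solve by backward induction (Player I leads).
- A: BR = W, leader payoff 5.
- B: BR = Y, leader payoff 6.
- C: BR = X, leader payoff 3.
- D: BR = X, leader payoff 0.
- E: BR = Y, leader payoff 8.
Maximizing over 5, 6, 3, 0, 8, Player I chooses E. Subgame-perfect outcome: (E, Y) with payoffs (8, 7).
For the simultaneous game, intersect best replies.
Player I's best replies: W→C; X→A; Y→E; Z→E.
Column's best replies: A→W; B→Y; C→X; D→X; E→Y.
The unique mutual best reply is (E, Y), giving (8, 7).
Sequential outcome (E, Y) coincides with the Nash profile (E, Y).

yes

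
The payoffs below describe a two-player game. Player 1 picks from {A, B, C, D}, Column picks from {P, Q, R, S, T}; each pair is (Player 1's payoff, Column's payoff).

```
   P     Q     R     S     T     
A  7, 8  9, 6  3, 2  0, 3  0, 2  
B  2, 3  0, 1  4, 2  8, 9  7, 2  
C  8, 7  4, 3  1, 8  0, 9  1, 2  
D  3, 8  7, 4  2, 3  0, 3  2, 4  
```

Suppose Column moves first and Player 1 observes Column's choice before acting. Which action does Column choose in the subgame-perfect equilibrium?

S

Work backward from Player 1's decision.
- P → Player 1 plays C (best of 7, 2, 8, 3); Column gets 7.
- Q → Player 1 plays A (best of 9, 0, 4, 7); Column gets 6.
- R → Player 1 plays B (best of 3, 4, 1, 2); Column gets 2.
- S → Player 1 plays B (best of 0, 8, 0, 0); Column gets 9.
- T → Player 1 plays B (best of 0, 7, 1, 2); Column gets 2.
Column's induced payoffs are 7, 6, 2, 9, 2, so Column commits to S. Subgame-perfect outcome: (B, S) with payoffs (8, 9).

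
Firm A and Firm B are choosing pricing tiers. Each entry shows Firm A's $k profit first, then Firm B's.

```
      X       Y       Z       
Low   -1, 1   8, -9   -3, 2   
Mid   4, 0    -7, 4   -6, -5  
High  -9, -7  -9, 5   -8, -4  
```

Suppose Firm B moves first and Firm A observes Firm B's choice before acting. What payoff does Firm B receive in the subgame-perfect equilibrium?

2

Backward induction with Firm B moving first.
- X → Firm A plays Mid (best of -1, 4, -9); Firm B gets 0.
- Y → Firm A plays Low (best of 8, -7, -9); Firm B gets -9.
- Z → Firm A plays Low (best of -3, -6, -8); Firm B gets 2.
Maximizing over 0, -9, 2, Firm B chooses Z. Subgame-perfect outcome: (Low, Z) with payoffs (-3, 2).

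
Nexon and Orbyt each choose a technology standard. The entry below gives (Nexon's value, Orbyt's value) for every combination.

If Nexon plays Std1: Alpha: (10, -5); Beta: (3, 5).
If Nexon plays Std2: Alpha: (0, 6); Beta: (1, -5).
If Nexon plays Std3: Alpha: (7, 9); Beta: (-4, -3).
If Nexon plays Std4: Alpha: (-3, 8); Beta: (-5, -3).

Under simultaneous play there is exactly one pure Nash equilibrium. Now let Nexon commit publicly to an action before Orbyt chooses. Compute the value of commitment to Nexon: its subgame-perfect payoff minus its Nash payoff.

Orbyt best-responds to each possible Nexon move:
- Std1: Orbyt compares -5, 5 and picks Beta; Nexon would get 3.
- Std2: Orbyt compares 6, -5 and picks Alpha; Nexon would get 0.
- Std3: Orbyt compares 9, -3 and picks Alpha; Nexon would get 7.
- Std4: Orbyt compares 8, -3 and picks Alpha; Nexon would get -3.
Nexon's induced payoffs are 3, 0, 7, -3, so Nexon commits to Std3. Subgame-perfect outcome: (Std3, Alpha) with payoffs (7, 9).
Under simultaneous play:
Nexon's best replies: Alpha→Std1; Beta→Std1.
Orbyt's best replies: Std1→Beta; Std2→Alpha; Std3→Alpha; Std4→Alpha.
Only (Std1, Beta) has each player best-responding; Nash payoffs (3, 5).
Nexon's commitment gain: 7 − 3 = 4.

4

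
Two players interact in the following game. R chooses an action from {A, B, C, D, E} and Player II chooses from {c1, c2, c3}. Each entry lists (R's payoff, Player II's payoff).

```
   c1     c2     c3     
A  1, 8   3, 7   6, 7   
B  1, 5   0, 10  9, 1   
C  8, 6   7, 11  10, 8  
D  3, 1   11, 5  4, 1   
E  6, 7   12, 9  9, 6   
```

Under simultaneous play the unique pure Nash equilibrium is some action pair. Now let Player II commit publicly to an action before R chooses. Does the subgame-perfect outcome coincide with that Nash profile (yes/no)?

yes

R best-responds to each possible Player II move:
- c1: BR = C, leader payoff 6.
- c2: BR = E, leader payoff 9.
- c3: BR = C, leader payoff 8.
Among 6, 9, 8, the best is 9 at c2. Subgame-perfect outcome: (E, c2) with payoffs (12, 9).
For the simultaneous game, intersect best replies.
R's best replies: c1→C; c2→E; c3→C.
Player II's best replies: A→c1; B→c2; C→c2; D→c2; E→c2.
The unique mutual best reply is (E, c2), giving (12, 9).
Sequential outcome (E, c2) coincides with the Nash profile (E, c2).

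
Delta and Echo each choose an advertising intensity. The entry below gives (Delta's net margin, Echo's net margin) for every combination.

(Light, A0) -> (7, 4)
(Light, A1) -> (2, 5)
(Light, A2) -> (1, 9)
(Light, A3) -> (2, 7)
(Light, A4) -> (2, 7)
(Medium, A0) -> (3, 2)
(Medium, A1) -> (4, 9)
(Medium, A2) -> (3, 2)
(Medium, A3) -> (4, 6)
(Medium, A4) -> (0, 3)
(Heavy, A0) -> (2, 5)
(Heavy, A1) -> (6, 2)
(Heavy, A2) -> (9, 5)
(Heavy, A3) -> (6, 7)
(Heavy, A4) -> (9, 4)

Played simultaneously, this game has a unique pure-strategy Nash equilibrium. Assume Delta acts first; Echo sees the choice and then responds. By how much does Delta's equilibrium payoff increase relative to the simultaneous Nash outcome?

0

Backward induction with Delta moving first.
- Light: Echo compares 4, 5, 9, 7, 7 and picks A2; Delta would get 1.
- Medium: Echo compares 2, 9, 2, 6, 3 and picks A1; Delta would get 4.
- Heavy: Echo compares 5, 2, 5, 7, 4 and picks A3; Delta would get 6.
Delta's induced payoffs are 1, 4, 6, so Delta commits to Heavy. Subgame-perfect outcome: (Heavy, A3) with payoffs (6, 7).
Under simultaneous play:
Delta's best replies: A0→Light; A1→Heavy; A2→Heavy; A3→Heavy; A4→Heavy.
Echo's best replies: Light→A2; Medium→A1; Heavy→A3.
The unique mutual best reply is (Heavy, A3), giving (6, 7).
Delta's commitment gain: 6 − 6 = 0.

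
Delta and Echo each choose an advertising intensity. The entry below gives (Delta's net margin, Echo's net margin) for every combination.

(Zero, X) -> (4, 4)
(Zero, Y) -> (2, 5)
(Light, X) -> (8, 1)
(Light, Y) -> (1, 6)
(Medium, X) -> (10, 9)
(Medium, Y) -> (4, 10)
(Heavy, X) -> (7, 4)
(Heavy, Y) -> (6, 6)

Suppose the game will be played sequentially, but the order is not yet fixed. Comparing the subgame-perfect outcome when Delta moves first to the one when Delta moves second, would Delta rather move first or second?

If Delta leads: Echo's best replies are Zero→Y, Light→Y, Medium→Y, Heavy→Y; Delta's induced payoffs 2, 1, 4, 6; outcome (Heavy, Y), payoffs (6, 6).
If Echo leads: Delta's best replies are X→Medium, Y→Heavy; Echo's induced payoffs 9, 6; outcome (Medium, X), payoffs (10, 9).
Delta gets 6 moving first and 10 moving second, so Delta prefers to move second.

second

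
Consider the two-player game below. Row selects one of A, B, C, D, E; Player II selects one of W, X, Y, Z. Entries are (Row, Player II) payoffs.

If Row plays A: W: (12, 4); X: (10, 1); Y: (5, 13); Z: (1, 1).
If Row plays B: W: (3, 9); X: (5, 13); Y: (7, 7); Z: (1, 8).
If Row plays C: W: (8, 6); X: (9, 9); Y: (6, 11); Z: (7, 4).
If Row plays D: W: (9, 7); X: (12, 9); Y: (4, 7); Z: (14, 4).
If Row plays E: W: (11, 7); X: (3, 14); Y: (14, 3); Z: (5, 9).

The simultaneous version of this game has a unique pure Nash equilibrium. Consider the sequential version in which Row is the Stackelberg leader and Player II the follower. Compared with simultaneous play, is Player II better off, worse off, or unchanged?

unchanged

Player II best-responds to each possible Row move:
- A: Player II compares 4, 1, 13, 1 and picks Y; Row would get 5.
- B: Player II compares 9, 13, 7, 8 and picks X; Row would get 5.
- C: Player II compares 6, 9, 11, 4 and picks Y; Row would get 6.
- D: Player II compares 7, 9, 7, 4 and picks X; Row would get 12.
- E: Player II compares 7, 14, 3, 9 and picks X; Row would get 3.
Row's induced payoffs are 5, 5, 6, 12, 3, so Row commits to D. Subgame-perfect outcome: (D, X) with payoffs (12, 9).
Under simultaneous play:
Row's best replies: W→A; X→D; Y→E; Z→D.
Player II's best replies: A→Y; B→X; C→Y; D→X; E→X.
The unique mutual best reply is (D, X), giving (12, 9).
Player II earns 9 sequentially versus 9 at the Nash outcome: unchanged.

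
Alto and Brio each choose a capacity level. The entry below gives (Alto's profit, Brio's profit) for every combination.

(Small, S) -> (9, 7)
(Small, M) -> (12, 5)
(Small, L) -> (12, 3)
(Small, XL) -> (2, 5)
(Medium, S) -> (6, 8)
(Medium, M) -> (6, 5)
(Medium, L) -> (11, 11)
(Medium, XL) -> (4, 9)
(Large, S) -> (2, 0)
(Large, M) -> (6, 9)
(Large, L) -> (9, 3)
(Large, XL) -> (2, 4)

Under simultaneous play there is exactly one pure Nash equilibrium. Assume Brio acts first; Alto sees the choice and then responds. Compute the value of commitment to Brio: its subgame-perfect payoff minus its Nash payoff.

Solve by backward induction (Brio leads).
- S: BR = Small, leader payoff 7.
- M: BR = Small, leader payoff 5.
- L: BR = Small, leader payoff 3.
- XL: BR = Medium, leader payoff 9.
Among 7, 5, 3, 9, the best is 9 at XL. Subgame-perfect outcome: (Medium, XL) with payoffs (4, 9).
Now find the simultaneous Nash equilibrium.
Alto's best replies: S→Small; M→Small; L→Small; XL→Medium.
Brio's best replies: Small→S; Medium→L; Large→M.
The unique mutual best reply is (Small, S), giving (9, 7).
Brio's commitment gain: 9 − 7 = 2.

2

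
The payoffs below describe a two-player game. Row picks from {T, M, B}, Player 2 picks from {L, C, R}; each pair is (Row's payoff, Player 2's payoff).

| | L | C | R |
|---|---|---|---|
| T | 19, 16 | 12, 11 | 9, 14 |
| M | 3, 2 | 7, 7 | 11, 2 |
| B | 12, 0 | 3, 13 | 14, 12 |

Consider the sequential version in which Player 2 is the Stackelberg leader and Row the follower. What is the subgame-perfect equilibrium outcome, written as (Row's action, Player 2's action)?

(T, L)

Solve by backward induction (Player 2 leads).
- L → Row plays T (best of 19, 3, 12); Player 2 gets 16.
- C → Row plays T (best of 12, 7, 3); Player 2 gets 11.
- R → Row plays B (best of 9, 11, 14); Player 2 gets 12.
Player 2's induced payoffs are 16, 11, 12, so Player 2 commits to L. Subgame-perfect outcome: (T, L) with payoffs (19, 16).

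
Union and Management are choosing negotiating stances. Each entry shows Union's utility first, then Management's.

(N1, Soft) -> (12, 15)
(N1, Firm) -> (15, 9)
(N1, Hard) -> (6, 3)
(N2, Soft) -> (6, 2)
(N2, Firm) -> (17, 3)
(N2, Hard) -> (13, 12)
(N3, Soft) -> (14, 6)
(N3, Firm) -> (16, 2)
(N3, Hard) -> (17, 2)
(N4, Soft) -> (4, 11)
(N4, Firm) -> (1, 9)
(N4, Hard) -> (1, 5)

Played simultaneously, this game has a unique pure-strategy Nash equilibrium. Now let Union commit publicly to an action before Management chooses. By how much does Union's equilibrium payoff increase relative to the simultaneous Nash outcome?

0

Backward induction with Union moving first.
- N1: BR = Soft, leader payoff 12.
- N2: BR = Hard, leader payoff 13.
- N3: BR = Soft, leader payoff 14.
- N4: BR = Soft, leader payoff 4.
Among 12, 13, 14, 4, the best is 14 at N3. Subgame-perfect outcome: (N3, Soft) with payoffs (14, 6).
For the simultaneous game, intersect best replies.
Union's best replies: Soft→N3; Firm→N2; Hard→N3.
Management's best replies: N1→Soft; N2→Hard; N3→Soft; N4→Soft.
Only (N3, Soft) has each player best-responding; Nash payoffs (14, 6).
Union's commitment gain: 14 − 14 = 0.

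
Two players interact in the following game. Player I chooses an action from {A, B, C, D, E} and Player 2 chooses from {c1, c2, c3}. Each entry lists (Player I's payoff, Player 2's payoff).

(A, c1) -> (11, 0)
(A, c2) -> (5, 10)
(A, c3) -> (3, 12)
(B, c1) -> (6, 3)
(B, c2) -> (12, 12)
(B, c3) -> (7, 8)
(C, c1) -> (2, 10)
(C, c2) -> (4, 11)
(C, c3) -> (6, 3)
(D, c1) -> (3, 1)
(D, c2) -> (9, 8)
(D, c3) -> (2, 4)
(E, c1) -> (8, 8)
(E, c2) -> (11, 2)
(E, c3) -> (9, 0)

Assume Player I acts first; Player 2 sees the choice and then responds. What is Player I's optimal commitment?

Solve by backward induction (Player I leads).
- A: Player 2 compares 0, 10, 12 and picks c3; Player I would get 3.
- B: Player 2 compares 3, 12, 8 and picks c2; Player I would get 12.
- C: Player 2 compares 10, 11, 3 and picks c2; Player I would get 4.
- D: Player 2 compares 1, 8, 4 and picks c2; Player I would get 9.
- E: Player 2 compares 8, 2, 0 and picks c1; Player I would get 8.
Maximizing over 3, 12, 4, 9, 8, Player I chooses B. Subgame-perfect outcome: (B, c2) with payoffs (12, 12).

B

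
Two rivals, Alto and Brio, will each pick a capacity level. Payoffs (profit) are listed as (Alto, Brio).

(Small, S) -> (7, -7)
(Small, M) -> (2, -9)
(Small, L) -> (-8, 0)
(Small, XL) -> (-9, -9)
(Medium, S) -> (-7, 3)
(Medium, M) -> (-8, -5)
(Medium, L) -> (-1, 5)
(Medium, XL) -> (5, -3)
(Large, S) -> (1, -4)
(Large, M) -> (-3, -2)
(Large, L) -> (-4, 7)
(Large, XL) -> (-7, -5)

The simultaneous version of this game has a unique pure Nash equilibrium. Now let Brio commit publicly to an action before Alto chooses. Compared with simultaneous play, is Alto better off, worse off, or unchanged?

unchanged

Backward induction with Brio moving first.
- S → Alto plays Small (best of 7, -7, 1); Brio gets -7.
- M → Alto plays Small (best of 2, -8, -3); Brio gets -9.
- L → Alto plays Medium (best of -8, -1, -4); Brio gets 5.
- XL → Alto plays Medium (best of -9, 5, -7); Brio gets -3.
Among -7, -9, 5, -3, the best is 5 at L. Subgame-perfect outcome: (Medium, L) with payoffs (-1, 5).
Now find the simultaneous Nash equilibrium.
Alto's best replies: S→Small; M→Small; L→Medium; XL→Medium.
Brio's best replies: Small→L; Medium→L; Large→L.
Only (Medium, L) has each player best-responding; Nash payoffs (-1, 5).
Alto earns -1 sequentially versus -1 at the Nash outcome: unchanged.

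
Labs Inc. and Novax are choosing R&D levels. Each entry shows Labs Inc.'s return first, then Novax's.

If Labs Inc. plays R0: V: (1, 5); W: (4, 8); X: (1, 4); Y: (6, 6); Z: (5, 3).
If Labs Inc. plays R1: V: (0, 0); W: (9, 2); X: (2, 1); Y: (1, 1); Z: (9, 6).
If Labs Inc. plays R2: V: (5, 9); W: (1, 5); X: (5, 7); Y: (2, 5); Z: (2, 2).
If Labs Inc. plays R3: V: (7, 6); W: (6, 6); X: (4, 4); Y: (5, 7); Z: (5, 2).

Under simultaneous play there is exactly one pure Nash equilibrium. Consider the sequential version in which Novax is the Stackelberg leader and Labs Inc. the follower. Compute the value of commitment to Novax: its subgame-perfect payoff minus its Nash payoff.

1

Backward induction with Novax moving first.
- V: Labs Inc. compares 1, 0, 5, 7 and picks R3; Novax would get 6.
- W: Labs Inc. compares 4, 9, 1, 6 and picks R1; Novax would get 2.
- X: Labs Inc. compares 1, 2, 5, 4 and picks R2; Novax would get 7.
- Y: Labs Inc. compares 6, 1, 2, 5 and picks R0; Novax would get 6.
- Z: Labs Inc. compares 5, 9, 2, 5 and picks R1; Novax would get 6.
Novax's induced payoffs are 6, 2, 7, 6, 6, so Novax commits to X. Subgame-perfect outcome: (R2, X) with payoffs (5, 7).
Under simultaneous play:
Labs Inc.'s best replies: V→R3; W→R1; X→R2; Y→R0; Z→R1.
Novax's best replies: R0→W; R1→Z; R2→V; R3→Y.
The unique mutual best reply is (R1, Z), giving (9, 6).
Novax's commitment gain: 7 − 6 = 1.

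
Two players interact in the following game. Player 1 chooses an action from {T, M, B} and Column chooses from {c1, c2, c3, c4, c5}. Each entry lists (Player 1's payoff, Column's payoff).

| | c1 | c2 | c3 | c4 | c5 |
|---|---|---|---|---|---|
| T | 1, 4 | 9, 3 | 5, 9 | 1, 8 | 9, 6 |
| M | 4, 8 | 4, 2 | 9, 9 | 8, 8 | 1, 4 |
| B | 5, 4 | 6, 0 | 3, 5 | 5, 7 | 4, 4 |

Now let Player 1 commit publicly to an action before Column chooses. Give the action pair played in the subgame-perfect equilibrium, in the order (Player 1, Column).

Work backward from Column's decision.
- T → Column plays c3 (best of 4, 3, 9, 8, 6); Player 1 gets 5.
- M → Column plays c3 (best of 8, 2, 9, 8, 4); Player 1 gets 9.
- B → Column plays c4 (best of 4, 0, 5, 7, 4); Player 1 gets 5.
Among 5, 9, 5, the best is 9 at M. Subgame-perfect outcome: (M, c3) with payoffs (9, 9).

(M, c3)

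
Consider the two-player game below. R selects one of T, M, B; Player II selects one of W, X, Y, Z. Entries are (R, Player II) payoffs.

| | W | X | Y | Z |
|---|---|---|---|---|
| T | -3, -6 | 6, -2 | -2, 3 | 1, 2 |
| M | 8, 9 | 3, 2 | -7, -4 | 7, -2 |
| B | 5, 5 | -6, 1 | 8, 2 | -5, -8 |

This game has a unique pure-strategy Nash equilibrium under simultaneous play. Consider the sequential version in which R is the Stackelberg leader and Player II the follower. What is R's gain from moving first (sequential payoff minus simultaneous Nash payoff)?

0

Solve by backward induction (R leads).
- T: Player II compares -6, -2, 3, 2 and picks Y; R would get -2.
- M: Player II compares 9, 2, -4, -2 and picks W; R would get 8.
- B: Player II compares 5, 1, 2, -8 and picks W; R would get 5.
Among -2, 8, 5, the best is 8 at M. Subgame-perfect outcome: (M, W) with payoffs (8, 9).
For the simultaneous game, intersect best replies.
R's best replies: W→M; X→T; Y→B; Z→M.
Player II's best replies: T→Y; M→W; B→W.
The unique mutual best reply is (M, W), giving (8, 9).
R's commitment gain: 8 − 8 = 0.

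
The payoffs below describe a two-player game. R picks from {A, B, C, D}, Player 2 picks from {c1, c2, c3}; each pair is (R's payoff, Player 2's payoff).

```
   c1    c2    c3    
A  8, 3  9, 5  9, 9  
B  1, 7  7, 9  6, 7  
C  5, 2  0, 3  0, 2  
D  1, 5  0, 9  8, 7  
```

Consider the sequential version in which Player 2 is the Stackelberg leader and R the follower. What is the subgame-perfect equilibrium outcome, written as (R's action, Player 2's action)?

R best-responds to each possible Player 2 move:
- c1 → R plays A (best of 8, 1, 5, 1); Player 2 gets 3.
- c2 → R plays A (best of 9, 7, 0, 0); Player 2 gets 5.
- c3 → R plays A (best of 9, 6, 0, 8); Player 2 gets 9.
Player 2's induced payoffs are 3, 5, 9, so Player 2 commits to c3. Subgame-perfect outcome: (A, c3) with payoffs (9, 9).

(A, c3)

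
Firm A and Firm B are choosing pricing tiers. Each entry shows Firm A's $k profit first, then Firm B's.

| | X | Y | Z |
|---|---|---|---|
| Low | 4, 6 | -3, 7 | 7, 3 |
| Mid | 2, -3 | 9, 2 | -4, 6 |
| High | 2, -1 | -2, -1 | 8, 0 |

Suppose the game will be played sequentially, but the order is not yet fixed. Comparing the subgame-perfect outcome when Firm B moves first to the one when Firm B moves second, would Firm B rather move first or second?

If Firm A leads: Firm B's best replies are Low→Y, Mid→Z, High→Z; Firm A's induced payoffs -3, -4, 8; outcome (High, Z), payoffs (8, 0).
If Firm B leads: Firm A's best replies are X→Low, Y→Mid, Z→High; Firm B's induced payoffs 6, 2, 0; outcome (Low, X), payoffs (4, 6).
Firm B gets 6 moving first and 0 moving second, so Firm B prefers to move first.

first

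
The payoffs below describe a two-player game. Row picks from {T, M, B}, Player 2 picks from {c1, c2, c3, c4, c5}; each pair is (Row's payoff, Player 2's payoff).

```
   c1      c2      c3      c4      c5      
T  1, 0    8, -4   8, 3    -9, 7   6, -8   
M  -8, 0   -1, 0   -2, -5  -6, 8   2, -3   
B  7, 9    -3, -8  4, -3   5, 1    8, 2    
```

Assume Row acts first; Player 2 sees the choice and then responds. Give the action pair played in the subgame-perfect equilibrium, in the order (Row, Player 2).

Backward induction with Row moving first.
- T → Player 2 plays c4 (best of 0, -4, 3, 7, -8); Row gets -9.
- M → Player 2 plays c4 (best of 0, 0, -5, 8, -3); Row gets -6.
- B → Player 2 plays c1 (best of 9, -8, -3, 1, 2); Row gets 7.
Row's induced payoffs are -9, -6, 7, so Row commits to B. Subgame-perfect outcome: (B, c1) with payoffs (7, 9).

(B, c1)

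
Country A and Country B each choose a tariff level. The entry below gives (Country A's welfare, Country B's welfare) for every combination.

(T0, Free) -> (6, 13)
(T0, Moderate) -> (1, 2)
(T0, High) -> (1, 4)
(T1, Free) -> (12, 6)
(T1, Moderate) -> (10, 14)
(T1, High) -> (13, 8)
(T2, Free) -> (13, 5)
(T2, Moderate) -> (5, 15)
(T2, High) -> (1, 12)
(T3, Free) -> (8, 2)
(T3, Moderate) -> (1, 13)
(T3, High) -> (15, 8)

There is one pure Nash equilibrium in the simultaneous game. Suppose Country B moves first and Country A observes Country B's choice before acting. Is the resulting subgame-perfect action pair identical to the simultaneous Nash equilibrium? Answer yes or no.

Solve by backward induction (Country B leads).
- Free: BR = T2, leader payoff 5.
- Moderate: BR = T1, leader payoff 14.
- High: BR = T3, leader payoff 8.
Among 5, 14, 8, the best is 14 at Moderate. Subgame-perfect outcome: (T1, Moderate) with payoffs (10, 14).
For the simultaneous game, intersect best replies.
Country A's best replies: Free→T2; Moderate→T1; High→T3.
Country B's best replies: T0→Free; T1→Moderate; T2→Moderate; T3→Moderate.
Only (T1, Moderate) has each player best-responding; Nash payoffs (10, 14).
Sequential outcome (T1, Moderate) coincides with the Nash profile (T1, Moderate).

yes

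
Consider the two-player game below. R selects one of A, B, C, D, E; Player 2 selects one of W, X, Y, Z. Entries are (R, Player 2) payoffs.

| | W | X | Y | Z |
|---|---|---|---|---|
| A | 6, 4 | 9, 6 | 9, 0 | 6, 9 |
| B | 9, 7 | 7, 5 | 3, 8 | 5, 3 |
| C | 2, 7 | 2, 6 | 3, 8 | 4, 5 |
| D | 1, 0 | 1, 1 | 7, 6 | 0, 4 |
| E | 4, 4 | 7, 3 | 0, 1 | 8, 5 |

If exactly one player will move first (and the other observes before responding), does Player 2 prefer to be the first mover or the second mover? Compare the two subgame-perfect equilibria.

first

If R leads: Player 2's best replies are A→Z, B→Y, C→Y, D→Y, E→Z; R's induced payoffs 6, 3, 3, 7, 8; outcome (E, Z), payoffs (8, 5).
If Player 2 leads: R's best replies are W→B, X→A, Y→A, Z→E; Player 2's induced payoffs 7, 6, 0, 5; outcome (B, W), payoffs (9, 7).
Player 2 gets 7 moving first and 5 moving second, so Player 2 prefers to move first.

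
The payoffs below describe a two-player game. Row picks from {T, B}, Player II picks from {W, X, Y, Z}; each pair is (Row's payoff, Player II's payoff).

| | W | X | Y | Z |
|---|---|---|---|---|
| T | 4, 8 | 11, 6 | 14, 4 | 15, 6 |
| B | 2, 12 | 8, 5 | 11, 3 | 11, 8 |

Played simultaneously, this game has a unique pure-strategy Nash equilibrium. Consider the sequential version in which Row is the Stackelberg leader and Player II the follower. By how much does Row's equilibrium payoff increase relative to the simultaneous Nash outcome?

Solve by backward induction (Row leads).
- T: Player II compares 8, 6, 4, 6 and picks W; Row would get 4.
- B: Player II compares 12, 5, 3, 8 and picks W; Row would get 2.
Among 4, 2, the best is 4 at T. Subgame-perfect outcome: (T, W) with payoffs (4, 8).
Now find the simultaneous Nash equilibrium.
Row's best replies: W→T; X→T; Y→T; Z→T.
Player II's best replies: T→W; B→W.
Only (T, W) has each player best-responding; Nash payoffs (4, 8).
Row's commitment gain: 4 − 4 = 0.

0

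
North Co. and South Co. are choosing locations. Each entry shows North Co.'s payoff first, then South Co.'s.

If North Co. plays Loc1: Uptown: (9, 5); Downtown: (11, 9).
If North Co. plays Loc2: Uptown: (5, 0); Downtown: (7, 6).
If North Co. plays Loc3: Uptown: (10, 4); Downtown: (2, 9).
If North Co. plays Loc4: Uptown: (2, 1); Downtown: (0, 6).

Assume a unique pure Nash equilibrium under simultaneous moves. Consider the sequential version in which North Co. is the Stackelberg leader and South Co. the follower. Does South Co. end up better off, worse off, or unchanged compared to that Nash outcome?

unchanged

Work backward from South Co.'s decision.
- Loc1: South Co. compares 5, 9 and picks Downtown; North Co. would get 11.
- Loc2: South Co. compares 0, 6 and picks Downtown; North Co. would get 7.
- Loc3: South Co. compares 4, 9 and picks Downtown; North Co. would get 2.
- Loc4: South Co. compares 1, 6 and picks Downtown; North Co. would get 0.
Among 11, 7, 2, 0, the best is 11 at Loc1. Subgame-perfect outcome: (Loc1, Downtown) with payoffs (11, 9).
For the simultaneous game, intersect best replies.
North Co.'s best replies: Uptown→Loc3; Downtown→Loc1.
South Co.'s best replies: Loc1→Downtown; Loc2→Downtown; Loc3→Downtown; Loc4→Downtown.
The unique mutual best reply is (Loc1, Downtown), giving (11, 9).
South Co. earns 9 sequentially versus 9 at the Nash outcome: unchanged.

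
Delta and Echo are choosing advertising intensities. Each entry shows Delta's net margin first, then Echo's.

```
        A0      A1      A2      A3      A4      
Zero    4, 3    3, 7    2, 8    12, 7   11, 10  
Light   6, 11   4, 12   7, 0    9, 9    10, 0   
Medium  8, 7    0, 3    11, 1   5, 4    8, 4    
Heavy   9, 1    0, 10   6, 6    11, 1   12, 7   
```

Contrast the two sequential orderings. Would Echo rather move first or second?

first

If Delta leads: Echo's best replies are Zero→A4, Light→A1, Medium→A0, Heavy→A1; Delta's induced payoffs 11, 4, 8, 0; outcome (Zero, A4), payoffs (11, 10).
If Echo leads: Delta's best replies are A0→Heavy, A1→Light, A2→Medium, A3→Zero, A4→Heavy; Echo's induced payoffs 1, 12, 1, 7, 7; outcome (Light, A1), payoffs (4, 12).
Echo gets 12 moving first and 10 moving second, so Echo prefers to move first.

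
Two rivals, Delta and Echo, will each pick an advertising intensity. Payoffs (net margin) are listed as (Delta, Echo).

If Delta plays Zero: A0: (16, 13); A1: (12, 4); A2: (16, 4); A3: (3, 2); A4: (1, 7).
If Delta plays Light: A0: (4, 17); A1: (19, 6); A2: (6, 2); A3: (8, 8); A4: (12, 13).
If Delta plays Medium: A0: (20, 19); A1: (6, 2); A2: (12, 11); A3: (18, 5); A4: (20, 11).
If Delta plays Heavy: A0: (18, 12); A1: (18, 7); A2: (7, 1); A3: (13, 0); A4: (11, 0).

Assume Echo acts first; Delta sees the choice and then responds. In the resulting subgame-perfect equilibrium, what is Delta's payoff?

20

Backward induction with Echo moving first.
- A0: Delta compares 16, 4, 20, 18 and picks Medium; Echo would get 19.
- A1: Delta compares 12, 19, 6, 18 and picks Light; Echo would get 6.
- A2: Delta compares 16, 6, 12, 7 and picks Zero; Echo would get 4.
- A3: Delta compares 3, 8, 18, 13 and picks Medium; Echo would get 5.
- A4: Delta compares 1, 12, 20, 11 and picks Medium; Echo would get 11.
Echo's induced payoffs are 19, 6, 4, 5, 11, so Echo commits to A0. Subgame-perfect outcome: (Medium, A0) with payoffs (20, 19).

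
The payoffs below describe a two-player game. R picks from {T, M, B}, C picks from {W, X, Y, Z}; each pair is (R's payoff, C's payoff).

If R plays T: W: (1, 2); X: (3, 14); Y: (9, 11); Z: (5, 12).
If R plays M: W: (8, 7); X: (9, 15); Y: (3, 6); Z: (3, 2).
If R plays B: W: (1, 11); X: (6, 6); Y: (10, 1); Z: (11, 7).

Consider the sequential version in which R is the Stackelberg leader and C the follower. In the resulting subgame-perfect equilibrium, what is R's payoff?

C best-responds to each possible R move:
- T: BR = X, leader payoff 3.
- M: BR = X, leader payoff 9.
- B: BR = W, leader payoff 1.
R's induced payoffs are 3, 9, 1, so R commits to M. Subgame-perfect outcome: (M, X) with payoffs (9, 15).

9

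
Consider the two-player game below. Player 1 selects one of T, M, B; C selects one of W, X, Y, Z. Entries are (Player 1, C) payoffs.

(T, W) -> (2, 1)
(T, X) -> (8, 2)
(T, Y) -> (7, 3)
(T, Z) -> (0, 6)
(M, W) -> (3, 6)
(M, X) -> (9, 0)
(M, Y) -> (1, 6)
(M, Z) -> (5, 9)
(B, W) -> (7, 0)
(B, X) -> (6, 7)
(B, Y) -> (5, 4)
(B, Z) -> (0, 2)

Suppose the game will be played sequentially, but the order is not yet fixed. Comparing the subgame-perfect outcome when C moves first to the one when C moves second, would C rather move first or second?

If Player 1 leads: C's best replies are T→Z, M→Z, B→X; Player 1's induced payoffs 0, 5, 6; outcome (B, X), payoffs (6, 7).
If C leads: Player 1's best replies are W→B, X→M, Y→T, Z→M; C's induced payoffs 0, 0, 3, 9; outcome (M, Z), payoffs (5, 9).
C gets 9 moving first and 7 moving second, so C prefers to move first.

first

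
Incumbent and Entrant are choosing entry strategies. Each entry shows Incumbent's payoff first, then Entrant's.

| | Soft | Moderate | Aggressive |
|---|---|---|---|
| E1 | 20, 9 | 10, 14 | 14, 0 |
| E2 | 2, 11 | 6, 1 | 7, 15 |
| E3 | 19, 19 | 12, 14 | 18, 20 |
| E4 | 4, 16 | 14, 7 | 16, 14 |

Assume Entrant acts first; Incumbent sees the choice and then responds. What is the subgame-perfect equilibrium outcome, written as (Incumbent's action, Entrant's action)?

(E3, Aggressive)

Incumbent best-responds to each possible Entrant move:
- Soft: Incumbent compares 20, 2, 19, 4 and picks E1; Entrant would get 9.
- Moderate: Incumbent compares 10, 6, 12, 14 and picks E4; Entrant would get 7.
- Aggressive: Incumbent compares 14, 7, 18, 16 and picks E3; Entrant would get 20.
Maximizing over 9, 7, 20, Entrant chooses Aggressive. Subgame-perfect outcome: (E3, Aggressive) with payoffs (18, 20).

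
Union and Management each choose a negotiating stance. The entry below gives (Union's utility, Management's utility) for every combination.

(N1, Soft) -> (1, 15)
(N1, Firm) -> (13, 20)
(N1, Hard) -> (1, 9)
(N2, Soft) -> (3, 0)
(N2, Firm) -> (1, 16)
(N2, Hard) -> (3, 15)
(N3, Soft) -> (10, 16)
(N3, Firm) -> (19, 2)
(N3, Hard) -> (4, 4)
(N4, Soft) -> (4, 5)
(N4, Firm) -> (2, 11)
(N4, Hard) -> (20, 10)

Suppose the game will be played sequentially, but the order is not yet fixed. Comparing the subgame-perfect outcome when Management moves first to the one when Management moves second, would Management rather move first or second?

second

If Union leads: Management's best replies are N1→Firm, N2→Firm, N3→Soft, N4→Firm; Union's induced payoffs 13, 1, 10, 2; outcome (N1, Firm), payoffs (13, 20).
If Management leads: Union's best replies are Soft→N3, Firm→N3, Hard→N4; Management's induced payoffs 16, 2, 10; outcome (N3, Soft), payoffs (10, 16).
Management gets 16 moving first and 20 moving second, so Management prefers to move second.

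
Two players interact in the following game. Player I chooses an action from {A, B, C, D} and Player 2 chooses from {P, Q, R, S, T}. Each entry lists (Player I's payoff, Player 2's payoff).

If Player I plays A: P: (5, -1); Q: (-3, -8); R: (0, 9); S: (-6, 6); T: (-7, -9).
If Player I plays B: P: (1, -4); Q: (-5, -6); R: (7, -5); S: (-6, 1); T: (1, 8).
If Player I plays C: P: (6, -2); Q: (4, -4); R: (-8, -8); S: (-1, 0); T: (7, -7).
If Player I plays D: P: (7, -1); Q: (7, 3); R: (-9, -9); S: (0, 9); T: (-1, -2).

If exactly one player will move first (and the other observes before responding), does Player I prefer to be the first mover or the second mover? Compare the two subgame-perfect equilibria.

first

If Player I leads: Player 2's best replies are A→R, B→T, C→S, D→S; Player I's induced payoffs 0, 1, -1, 0; outcome (B, T), payoffs (1, 8).
If Player 2 leads: Player I's best replies are P→D, Q→D, R→B, S→D, T→C; Player 2's induced payoffs -1, 3, -5, 9, -7; outcome (D, S), payoffs (0, 9).
Player I gets 1 moving first and 0 moving second, so Player I prefers to move first.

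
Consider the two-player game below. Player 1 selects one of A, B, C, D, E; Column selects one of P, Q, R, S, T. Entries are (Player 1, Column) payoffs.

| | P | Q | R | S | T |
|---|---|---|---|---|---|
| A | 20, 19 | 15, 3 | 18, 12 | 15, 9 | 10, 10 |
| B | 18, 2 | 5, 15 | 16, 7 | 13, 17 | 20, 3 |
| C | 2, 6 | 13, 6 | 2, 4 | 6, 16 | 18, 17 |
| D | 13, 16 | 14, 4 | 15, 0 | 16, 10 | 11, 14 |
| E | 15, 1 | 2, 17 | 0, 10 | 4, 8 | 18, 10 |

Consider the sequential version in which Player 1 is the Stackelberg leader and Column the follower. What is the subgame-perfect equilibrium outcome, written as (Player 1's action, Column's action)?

(A, P)

Column best-responds to each possible Player 1 move:
- A: Column compares 19, 3, 12, 9, 10 and picks P; Player 1 would get 20.
- B: Column compares 2, 15, 7, 17, 3 and picks S; Player 1 would get 13.
- C: Column compares 6, 6, 4, 16, 17 and picks T; Player 1 would get 18.
- D: Column compares 16, 4, 0, 10, 14 and picks P; Player 1 would get 13.
- E: Column compares 1, 17, 10, 8, 10 and picks Q; Player 1 would get 2.
Among 20, 13, 18, 13, 2, the best is 20 at A. Subgame-perfect outcome: (A, P) with payoffs (20, 19).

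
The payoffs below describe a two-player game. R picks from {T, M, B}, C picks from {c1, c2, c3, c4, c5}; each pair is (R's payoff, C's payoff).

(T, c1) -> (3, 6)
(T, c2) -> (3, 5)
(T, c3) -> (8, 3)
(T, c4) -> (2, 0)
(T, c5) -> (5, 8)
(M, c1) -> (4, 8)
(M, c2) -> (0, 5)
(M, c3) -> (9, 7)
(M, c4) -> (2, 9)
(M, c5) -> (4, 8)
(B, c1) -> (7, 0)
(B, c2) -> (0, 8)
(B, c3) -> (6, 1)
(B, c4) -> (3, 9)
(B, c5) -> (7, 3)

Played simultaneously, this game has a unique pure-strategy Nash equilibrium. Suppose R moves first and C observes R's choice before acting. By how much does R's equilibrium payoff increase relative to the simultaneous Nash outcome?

Backward induction with R moving first.
- T → C plays c5 (best of 6, 5, 3, 0, 8); R gets 5.
- M → C plays c4 (best of 8, 5, 7, 9, 8); R gets 2.
- B → C plays c4 (best of 0, 8, 1, 9, 3); R gets 3.
R's induced payoffs are 5, 2, 3, so R commits to T. Subgame-perfect outcome: (T, c5) with payoffs (5, 8).
For the simultaneous game, intersect best replies.
R's best replies: c1→B; c2→T; c3→M; c4→B; c5→B.
C's best replies: T→c5; M→c4; B→c4.
Only (B, c4) has each player best-responding; Nash payoffs (3, 9).
R's commitment gain: 5 − 3 = 2.

2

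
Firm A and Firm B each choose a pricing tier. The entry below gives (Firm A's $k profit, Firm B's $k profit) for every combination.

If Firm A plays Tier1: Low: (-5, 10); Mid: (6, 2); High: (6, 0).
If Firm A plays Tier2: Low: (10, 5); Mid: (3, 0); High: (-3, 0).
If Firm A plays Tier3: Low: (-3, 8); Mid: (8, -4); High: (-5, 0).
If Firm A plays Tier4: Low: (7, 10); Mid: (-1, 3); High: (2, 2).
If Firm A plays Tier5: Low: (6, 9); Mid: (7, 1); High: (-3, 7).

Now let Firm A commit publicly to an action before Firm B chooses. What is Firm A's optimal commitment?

Tier2

Firm B best-responds to each possible Firm A move:
- Tier1 → Firm B plays Low (best of 10, 2, 0); Firm A gets -5.
- Tier2 → Firm B plays Low (best of 5, 0, 0); Firm A gets 10.
- Tier3 → Firm B plays Low (best of 8, -4, 0); Firm A gets -3.
- Tier4 → Firm B plays Low (best of 10, 3, 2); Firm A gets 7.
- Tier5 → Firm B plays Low (best of 9, 1, 7); Firm A gets 6.
Maximizing over -5, 10, -3, 7, 6, Firm A chooses Tier2. Subgame-perfect outcome: (Tier2, Low) with payoffs (10, 5).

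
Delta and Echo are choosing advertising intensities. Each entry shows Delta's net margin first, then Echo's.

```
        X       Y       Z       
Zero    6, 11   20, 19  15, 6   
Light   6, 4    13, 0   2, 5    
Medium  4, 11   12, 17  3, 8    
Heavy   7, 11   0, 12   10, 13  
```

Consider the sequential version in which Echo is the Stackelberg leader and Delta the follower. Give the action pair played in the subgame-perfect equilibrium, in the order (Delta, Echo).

Solve by backward induction (Echo leads).
- X: Delta compares 6, 6, 4, 7 and picks Heavy; Echo would get 11.
- Y: Delta compares 20, 13, 12, 0 and picks Zero; Echo would get 19.
- Z: Delta compares 15, 2, 3, 10 and picks Zero; Echo would get 6.
Echo's induced payoffs are 11, 19, 6, so Echo commits to Y. Subgame-perfect outcome: (Zero, Y) with payoffs (20, 19).

(Zero, Y)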